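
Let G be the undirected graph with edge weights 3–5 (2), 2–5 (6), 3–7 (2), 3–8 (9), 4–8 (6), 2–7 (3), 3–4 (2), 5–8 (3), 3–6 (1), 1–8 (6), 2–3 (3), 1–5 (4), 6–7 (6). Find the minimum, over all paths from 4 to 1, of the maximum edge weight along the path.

4

A few of the 4→1 routes:
4 - 3 - 5 - 1: max(2, 2, 4) = 4
4 - 3 - 2 - 5 - 8 - 1: max(2, 3, 6, 3, 6) = 6
4 - 8 - 1: max(6, 6) = 6
4 - 8 - 5 - 1: max(6, 3, 4) = 6
4 - 3 - 2 - 5 - 1: max(2, 3, 6, 4) = 6
The minimum achievable maximum is 4.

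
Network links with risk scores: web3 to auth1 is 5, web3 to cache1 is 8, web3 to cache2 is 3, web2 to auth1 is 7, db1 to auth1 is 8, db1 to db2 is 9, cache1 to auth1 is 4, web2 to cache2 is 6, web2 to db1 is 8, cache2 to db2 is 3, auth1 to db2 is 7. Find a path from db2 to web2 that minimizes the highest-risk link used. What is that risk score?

A few of the db2→web2 routes:
db2 -> cache2 -> web3 -> auth1 -> web2: max(3, 3, 5, 7) = 7
db2 -> cache2 -> web2: max(3, 6) = 6
db2 -> auth1 -> web2: max(7, 7) = 7
The minimum achievable maximum is 6.

6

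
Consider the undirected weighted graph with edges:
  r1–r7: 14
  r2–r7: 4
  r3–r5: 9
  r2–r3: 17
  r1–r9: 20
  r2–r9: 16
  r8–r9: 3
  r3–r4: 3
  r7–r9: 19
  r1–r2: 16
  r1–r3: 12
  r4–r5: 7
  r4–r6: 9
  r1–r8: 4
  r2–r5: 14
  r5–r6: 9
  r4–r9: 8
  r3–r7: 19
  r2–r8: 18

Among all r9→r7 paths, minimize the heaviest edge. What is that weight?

Checking several routes:
r9-r4-r6-r5-r3-r1-r7: max(8, 9, 9, 9, 12, 14) = 14
r9-r8-r1-r3-r4-r5-r2-r7: max(3, 4, 12, 3, 7, 14, 4) = 14
r9-r8-r1-r3-r4-r6-r5-r2-r7: max(3, 4, 12, 3, 9, 9, 14, 4) = 14
r9-r8-r1-r7: max(3, 4, 14) = 14
r9-r8-r1-r3-r5-r2-r7: max(3, 4, 12, 9, 14, 4) = 14
r9-r4-r6-r5-r2-r7: max(8, 9, 9, 14, 4) = 14
Smallest bottleneck: 14.

14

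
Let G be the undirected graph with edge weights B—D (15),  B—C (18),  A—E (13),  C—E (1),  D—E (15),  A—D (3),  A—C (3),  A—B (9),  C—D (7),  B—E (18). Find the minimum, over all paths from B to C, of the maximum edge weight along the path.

A few of the B→C routes:
B→A→E→C: max(9, 13, 1) = 13
B→A→D→C: max(9, 3, 7) = 9
B→A→C: max(9, 3) = 9
B→A→D→E→C: max(9, 3, 15, 1) = 15
Smallest bottleneck: 9.

9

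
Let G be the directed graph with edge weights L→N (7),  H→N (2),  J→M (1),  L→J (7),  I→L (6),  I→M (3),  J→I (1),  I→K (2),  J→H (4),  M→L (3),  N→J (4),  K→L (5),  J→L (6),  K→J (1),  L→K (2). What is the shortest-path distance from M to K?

5

Paths from M to K:
M→L→N→J→I→K: 3 + 7 + 4 + 1 + 2 = 17
M→L→J→I→K: 3 + 7 + 1 + 2 = 13
M→L→K: 3 + 2 = 5
Best route has total 5.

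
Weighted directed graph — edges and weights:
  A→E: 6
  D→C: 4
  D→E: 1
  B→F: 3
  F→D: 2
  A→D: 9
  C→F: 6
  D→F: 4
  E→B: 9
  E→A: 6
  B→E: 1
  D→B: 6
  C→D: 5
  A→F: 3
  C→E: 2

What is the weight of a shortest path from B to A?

7

Candidate routes:
B -> E -> A: 1 + 6 = 7
B -> F -> D -> E -> A: 3 + 2 + 1 + 6 = 12
B -> F -> D -> C -> E -> A: 3 + 2 + 4 + 2 + 6 = 17
Shortest: 7.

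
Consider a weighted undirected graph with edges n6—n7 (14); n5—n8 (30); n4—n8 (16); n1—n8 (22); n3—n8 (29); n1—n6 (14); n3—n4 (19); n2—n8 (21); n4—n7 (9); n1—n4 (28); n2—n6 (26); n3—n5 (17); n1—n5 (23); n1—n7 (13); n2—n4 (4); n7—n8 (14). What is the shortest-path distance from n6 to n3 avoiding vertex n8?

Some routes from n6 to n3 avoiding n8:
n6 → n2 → n4 → n3: 26 + 4 + 19 = 49
n6 → n1 → n7 → n4 → n3: 14 + 13 + 9 + 19 = 55
n6 → n1 → n5 → n3: 14 + 23 + 17 = 54
n6 → n7 → n4 → n3: 14 + 9 + 19 = 42
The minimum is 42.

42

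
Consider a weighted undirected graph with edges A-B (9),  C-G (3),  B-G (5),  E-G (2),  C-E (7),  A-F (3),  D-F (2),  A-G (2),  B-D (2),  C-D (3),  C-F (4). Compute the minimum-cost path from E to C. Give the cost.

5

Checking several routes:
E -> C: 7
E -> G -> B -> D -> C: 2 + 5 + 2 + 3 = 12
E -> G -> C: 2 + 3 = 5
E -> G -> A -> F -> C: 2 + 2 + 3 + 4 = 11
E -> G -> A -> F -> D -> C: 2 + 2 + 3 + 2 + 3 = 12
Shortest: 5.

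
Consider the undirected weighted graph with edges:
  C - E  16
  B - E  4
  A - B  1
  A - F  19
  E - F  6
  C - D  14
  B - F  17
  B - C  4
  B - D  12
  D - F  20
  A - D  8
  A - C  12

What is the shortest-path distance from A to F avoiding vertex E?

A few of the A→F routes:
A-B-D-F: 1 + 12 + 20 = 33
A-C-B-F: 12 + 4 + 17 = 33
A-D-B-F: 8 + 12 + 17 = 37
A-B-F: 1 + 17 = 18
A-F: 19
A-D-F: 8 + 20 = 28
The minimum is 18.

18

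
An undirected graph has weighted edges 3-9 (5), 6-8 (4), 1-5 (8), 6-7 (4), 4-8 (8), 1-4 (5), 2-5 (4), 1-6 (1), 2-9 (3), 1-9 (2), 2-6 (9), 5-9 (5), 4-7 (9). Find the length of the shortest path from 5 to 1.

Checking several routes:
5 - 9 - 1: 5 + 2 = 7
5 - 2 - 9 - 1: 4 + 3 + 2 = 9
5 - 1: 8
The minimum is 7.

7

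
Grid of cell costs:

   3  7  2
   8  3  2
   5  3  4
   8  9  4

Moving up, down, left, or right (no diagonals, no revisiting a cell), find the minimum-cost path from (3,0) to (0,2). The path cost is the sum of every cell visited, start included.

Best path: (3,0) -> (2,0) -> (2,1) -> (1,1) -> (1,2) -> (0,2)
Cost: 8 + 5 + 3 + 3 + 2 + 2 = 23

23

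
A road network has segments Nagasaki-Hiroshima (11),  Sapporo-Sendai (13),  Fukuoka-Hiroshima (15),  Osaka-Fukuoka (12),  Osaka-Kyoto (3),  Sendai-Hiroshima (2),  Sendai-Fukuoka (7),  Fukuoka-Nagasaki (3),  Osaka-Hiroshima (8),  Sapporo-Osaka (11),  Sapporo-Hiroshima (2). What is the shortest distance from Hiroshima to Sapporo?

A few of the Hiroshima→Sapporo routes:
Hiroshima -> Sendai -> Fukuoka -> Osaka -> Sapporo: 2 + 7 + 12 + 11 = 32
Hiroshima -> Sendai -> Sapporo: 2 + 13 = 15
Hiroshima -> Sapporo: 2
Hiroshima -> Nagasaki -> Fukuoka -> Sendai -> Sapporo: 11 + 3 + 7 + 13 = 34
Hiroshima -> Osaka -> Sapporo: 8 + 11 = 19
The minimum is 2 mi.

2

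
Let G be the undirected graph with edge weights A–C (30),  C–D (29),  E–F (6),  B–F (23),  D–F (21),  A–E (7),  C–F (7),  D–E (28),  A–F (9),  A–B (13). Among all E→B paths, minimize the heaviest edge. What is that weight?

13

Some routes from E to B:
E→A→B: max(7, 13) = 13
E→A→F→B: max(7, 9, 23) = 23
E→F→A→B: max(6, 9, 13) = 13
E→F→B: max(6, 23) = 23
E→D→F→B: max(28, 21, 23) = 28
Smallest bottleneck: 13.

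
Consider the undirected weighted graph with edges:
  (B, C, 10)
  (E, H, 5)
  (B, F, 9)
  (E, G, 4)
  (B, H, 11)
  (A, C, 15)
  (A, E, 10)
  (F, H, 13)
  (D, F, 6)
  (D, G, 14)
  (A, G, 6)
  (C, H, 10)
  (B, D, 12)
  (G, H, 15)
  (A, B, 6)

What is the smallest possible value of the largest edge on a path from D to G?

Checking several routes:
D - F - B - H - E - A - G: max(6, 9, 11, 5, 10, 6) = 11
D - F - B - C - H - E - G: max(6, 9, 10, 10, 5, 4) = 10
D - F - B - C - H - E - A - G: max(6, 9, 10, 10, 5, 10, 6) = 10
D - F - B - A - E - G: max(6, 9, 6, 10, 4) = 10
D - F - B - A - G: max(6, 9, 6, 6) = 9
The minimum achievable maximum is 9.

9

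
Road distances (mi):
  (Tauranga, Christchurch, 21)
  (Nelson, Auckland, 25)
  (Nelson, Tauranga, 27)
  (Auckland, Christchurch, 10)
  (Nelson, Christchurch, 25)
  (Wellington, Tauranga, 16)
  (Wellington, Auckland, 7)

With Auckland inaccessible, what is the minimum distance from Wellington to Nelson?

Candidate routes:
Wellington→Tauranga→Nelson: 16 + 27 = 43
Wellington→Tauranga→Christchurch→Nelson: 16 + 21 + 25 = 62
The minimum is 43 mi.

43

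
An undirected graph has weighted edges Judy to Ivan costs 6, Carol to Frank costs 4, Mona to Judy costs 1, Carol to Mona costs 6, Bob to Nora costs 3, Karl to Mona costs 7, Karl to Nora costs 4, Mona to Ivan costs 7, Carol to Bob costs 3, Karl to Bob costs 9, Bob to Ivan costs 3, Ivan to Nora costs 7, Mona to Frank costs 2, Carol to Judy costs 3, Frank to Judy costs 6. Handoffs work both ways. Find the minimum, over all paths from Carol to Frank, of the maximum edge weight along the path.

3

Comparing a few candidate routes:
Carol→Judy→Mona→Frank: max(3, 1, 2) = 3
Carol→Mona→Frank: max(6, 2) = 6
Carol→Mona→Judy→Frank: max(6, 1, 6) = 6
Carol→Judy→Frank: max(3, 6) = 6
Carol→Frank: max(4) = 4
The minimum achievable maximum is 3.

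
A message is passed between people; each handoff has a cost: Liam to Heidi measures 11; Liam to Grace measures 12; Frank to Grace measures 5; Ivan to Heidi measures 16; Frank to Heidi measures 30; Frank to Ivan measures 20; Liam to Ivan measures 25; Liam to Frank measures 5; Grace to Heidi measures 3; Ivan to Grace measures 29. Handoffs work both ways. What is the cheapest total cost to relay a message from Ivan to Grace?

Some routes from Ivan to Grace:
Ivan -> Liam -> Frank -> Grace: 25 + 5 + 5 = 35
Ivan -> Grace: 29
Ivan -> Heidi -> Grace: 16 + 3 = 19
Ivan -> Liam -> Grace: 25 + 12 = 37
Ivan -> Frank -> Grace: 20 + 5 = 25
Shortest: 19.

19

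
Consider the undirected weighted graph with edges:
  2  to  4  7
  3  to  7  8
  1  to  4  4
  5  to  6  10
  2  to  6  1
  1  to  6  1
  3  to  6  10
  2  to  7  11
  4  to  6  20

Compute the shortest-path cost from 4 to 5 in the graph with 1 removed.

Candidate routes:
4-6-5: 20 + 10 = 30
4-2-6-5: 7 + 1 + 10 = 18
4-2-7-3-6-5: 7 + 11 + 8 + 10 + 10 = 46
Shortest: 18.

18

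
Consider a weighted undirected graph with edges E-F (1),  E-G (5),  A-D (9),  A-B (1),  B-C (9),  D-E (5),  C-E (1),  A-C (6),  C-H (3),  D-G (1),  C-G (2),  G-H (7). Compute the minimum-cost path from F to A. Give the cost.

8

Some routes from F to A:
F -> E -> C -> B -> A: 1 + 1 + 9 + 1 = 12
F -> E -> G -> C -> A: 1 + 5 + 2 + 6 = 14
F -> E -> D -> A: 1 + 5 + 9 = 15
F -> E -> D -> G -> C -> A: 1 + 5 + 1 + 2 + 6 = 15
F -> E -> C -> A: 1 + 1 + 6 = 8
F -> E -> C -> G -> D -> A: 1 + 1 + 2 + 1 + 9 = 14
Shortest: 8.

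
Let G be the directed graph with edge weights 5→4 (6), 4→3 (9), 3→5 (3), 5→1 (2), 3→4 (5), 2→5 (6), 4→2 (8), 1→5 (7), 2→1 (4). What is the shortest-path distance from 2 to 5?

Candidate routes:
2 → 1 → 5: 4 + 7 = 11
2 → 5: 6
The minimum is 6.

6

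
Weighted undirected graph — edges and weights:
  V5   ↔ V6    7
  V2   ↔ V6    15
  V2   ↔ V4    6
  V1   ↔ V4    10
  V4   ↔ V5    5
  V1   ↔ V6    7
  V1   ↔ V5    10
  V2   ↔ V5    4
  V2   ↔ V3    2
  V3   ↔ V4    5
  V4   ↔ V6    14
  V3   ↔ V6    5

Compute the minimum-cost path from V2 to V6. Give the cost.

7

A few of the V2→V6 routes:
V2→V6: 15
V2→V3→V6: 2 + 5 = 7
V2→V5→V6: 4 + 7 = 11
V2→V4→V3→V6: 6 + 5 + 5 = 16
Shortest: 7.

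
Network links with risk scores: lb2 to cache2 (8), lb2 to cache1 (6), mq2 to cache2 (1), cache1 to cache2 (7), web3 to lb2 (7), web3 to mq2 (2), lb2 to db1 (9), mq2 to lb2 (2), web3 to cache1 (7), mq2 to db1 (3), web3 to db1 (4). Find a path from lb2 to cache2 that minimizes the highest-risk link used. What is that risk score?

2

Checking several routes:
lb2 -> mq2 -> web3 -> cache1 -> cache2: max(2, 2, 7, 7) = 7
lb2 -> mq2 -> cache2: max(2, 1) = 2
lb2 -> mq2 -> db1 -> web3 -> cache1 -> cache2: max(2, 3, 4, 7, 7) = 7
lb2 -> web3 -> mq2 -> cache2: max(7, 2, 1) = 7
lb2 -> web3 -> db1 -> mq2 -> cache2: max(7, 4, 3, 1) = 7
lb2 -> web3 -> cache1 -> cache2: max(7, 7, 7) = 7
Smallest bottleneck: 2.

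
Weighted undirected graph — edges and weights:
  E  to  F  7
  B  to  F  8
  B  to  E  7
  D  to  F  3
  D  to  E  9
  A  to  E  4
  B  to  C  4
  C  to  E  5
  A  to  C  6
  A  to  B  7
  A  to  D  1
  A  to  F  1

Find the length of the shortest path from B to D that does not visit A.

11

A few of the B→D routes:
B→F→D: 8 + 3 = 11
B→E→F→D: 7 + 7 + 3 = 17
B→C→E→D: 4 + 5 + 9 = 18
B→E→D: 7 + 9 = 16
Best route has total 11.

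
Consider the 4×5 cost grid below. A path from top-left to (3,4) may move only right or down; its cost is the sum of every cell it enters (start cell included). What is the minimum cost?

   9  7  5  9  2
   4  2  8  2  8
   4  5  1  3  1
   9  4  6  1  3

28

One optimal route is r0c0 -> r1c0 -> r1c1 -> r2c1 -> r2c2 -> r2c3 -> r2c4 -> r3c4.
Its cost is 9 + 4 + 2 + 5 + 1 + 3 + 1 + 3 = 28.
For comparison, the top-then-right route costs 44.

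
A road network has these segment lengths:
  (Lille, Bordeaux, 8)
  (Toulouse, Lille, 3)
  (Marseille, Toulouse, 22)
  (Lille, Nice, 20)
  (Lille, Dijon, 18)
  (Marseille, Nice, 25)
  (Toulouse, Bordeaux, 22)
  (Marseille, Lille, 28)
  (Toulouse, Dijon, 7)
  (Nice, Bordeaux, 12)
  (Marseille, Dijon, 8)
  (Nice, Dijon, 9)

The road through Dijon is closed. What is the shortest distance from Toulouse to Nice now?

Some routes from Toulouse to Nice avoiding Dijon:
Toulouse→Bordeaux→Lille→Nice: 22 + 8 + 20 = 50
Toulouse→Bordeaux→Nice: 22 + 12 = 34
Toulouse→Lille→Marseille→Nice: 3 + 28 + 25 = 56
Toulouse→Marseille→Nice: 22 + 25 = 47
Toulouse→Lille→Nice: 3 + 20 = 23
Toulouse→Lille→Bordeaux→Nice: 3 + 8 + 12 = 23
The minimum is 23.

23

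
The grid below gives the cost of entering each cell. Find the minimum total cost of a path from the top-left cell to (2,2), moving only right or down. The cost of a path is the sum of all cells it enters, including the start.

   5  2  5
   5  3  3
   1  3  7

Best path: [0,0]→[0,1]→[1,1]→[1,2]→[2,2]
Cost: 5 + 2 + 3 + 3 + 7 = 20
(Top row then right column would cost 22.)

20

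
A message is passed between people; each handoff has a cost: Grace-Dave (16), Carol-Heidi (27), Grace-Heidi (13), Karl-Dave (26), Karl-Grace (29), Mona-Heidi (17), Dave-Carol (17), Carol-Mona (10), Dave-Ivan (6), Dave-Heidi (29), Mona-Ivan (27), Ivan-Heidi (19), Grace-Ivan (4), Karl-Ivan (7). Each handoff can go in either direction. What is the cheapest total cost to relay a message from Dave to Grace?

10

Comparing a few candidate routes:
Dave-Grace: 16
Dave-Ivan-Grace: 6 + 4 = 10
Dave-Karl-Ivan-Grace: 26 + 7 + 4 = 37
The minimum is 10.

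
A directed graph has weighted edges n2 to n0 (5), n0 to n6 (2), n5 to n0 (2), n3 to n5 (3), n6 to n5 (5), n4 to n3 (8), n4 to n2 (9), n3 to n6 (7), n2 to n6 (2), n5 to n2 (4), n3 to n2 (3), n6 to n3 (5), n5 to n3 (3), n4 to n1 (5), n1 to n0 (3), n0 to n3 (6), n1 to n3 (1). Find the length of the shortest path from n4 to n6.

A few of the n4→n6 routes:
n4 -> n2 -> n6: 9 + 2 = 11
n4 -> n1 -> n3 -> n6: 5 + 1 + 7 = 13
n4 -> n1 -> n3 -> n5 -> n0 -> n6: 5 + 1 + 3 + 2 + 2 = 13
n4 -> n3 -> n2 -> n6: 8 + 3 + 2 = 13
n4 -> n1 -> n3 -> n2 -> n6: 5 + 1 + 3 + 2 = 11
n4 -> n1 -> n0 -> n6: 5 + 3 + 2 = 10
The minimum is 10.

10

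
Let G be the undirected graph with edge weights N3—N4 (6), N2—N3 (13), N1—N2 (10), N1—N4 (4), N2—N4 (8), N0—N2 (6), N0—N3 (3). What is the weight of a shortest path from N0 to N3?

Paths from N0 to N3:
N0-N2-N4-N3: 6 + 8 + 6 = 20
N0-N2-N1-N4-N3: 6 + 10 + 4 + 6 = 26
N0-N2-N3: 6 + 13 = 19
N0-N3: 3
The minimum is 3.

3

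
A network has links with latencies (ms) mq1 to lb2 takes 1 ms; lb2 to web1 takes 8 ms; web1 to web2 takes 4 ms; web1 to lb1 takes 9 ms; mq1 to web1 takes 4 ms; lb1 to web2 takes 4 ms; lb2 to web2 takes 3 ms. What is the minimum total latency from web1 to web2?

Routes from web1 to web2:
web1-mq1-lb2-web2: 4 + 1 + 3 = 8
web1-lb2-web2: 8 + 3 = 11
web1-web2: 4
web1-lb1-web2: 9 + 4 = 13
Best route has total 4 ms.

4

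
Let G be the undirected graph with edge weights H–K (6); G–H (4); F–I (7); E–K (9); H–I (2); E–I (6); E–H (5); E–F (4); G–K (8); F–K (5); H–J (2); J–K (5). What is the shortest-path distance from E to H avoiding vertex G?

5

Comparing a few candidate routes:
E - F - I - H: 4 + 7 + 2 = 13
E - I - H: 6 + 2 = 8
E - H: 5
The minimum is 5.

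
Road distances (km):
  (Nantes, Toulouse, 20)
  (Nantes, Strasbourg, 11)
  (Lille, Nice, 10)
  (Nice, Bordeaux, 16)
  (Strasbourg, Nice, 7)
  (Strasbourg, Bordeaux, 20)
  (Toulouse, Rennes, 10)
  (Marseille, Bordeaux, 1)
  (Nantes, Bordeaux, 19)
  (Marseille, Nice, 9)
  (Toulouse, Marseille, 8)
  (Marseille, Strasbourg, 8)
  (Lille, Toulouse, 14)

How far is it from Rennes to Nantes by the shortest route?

Comparing a few candidate routes:
Rennes → Toulouse → Nantes: 10 + 20 = 30
Rennes → Toulouse → Marseille → Strasbourg → Nantes: 10 + 8 + 8 + 11 = 37
Rennes → Toulouse → Marseille → Bordeaux → Nantes: 10 + 8 + 1 + 19 = 38
Shortest: 30 km.

30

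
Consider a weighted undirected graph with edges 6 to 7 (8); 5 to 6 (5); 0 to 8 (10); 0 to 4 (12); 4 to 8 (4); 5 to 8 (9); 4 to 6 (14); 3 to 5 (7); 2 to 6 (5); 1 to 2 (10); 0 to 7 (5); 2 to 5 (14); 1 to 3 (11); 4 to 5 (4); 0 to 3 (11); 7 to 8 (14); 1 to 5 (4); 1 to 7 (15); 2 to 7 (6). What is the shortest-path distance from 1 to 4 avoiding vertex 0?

Comparing a few candidate routes:
1 - 5 - 4: 4 + 4 = 8
1 - 3 - 5 - 4: 11 + 7 + 4 = 22
1 - 5 - 8 - 4: 4 + 9 + 4 = 17
The minimum is 8.

8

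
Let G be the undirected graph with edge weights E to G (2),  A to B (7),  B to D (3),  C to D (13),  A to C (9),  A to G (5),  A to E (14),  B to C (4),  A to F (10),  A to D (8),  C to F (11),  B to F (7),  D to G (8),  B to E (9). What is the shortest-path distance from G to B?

11

A few of the G→B routes:
G → E → B: 2 + 9 = 11
G → D → B: 8 + 3 = 11
G → A → C → B: 5 + 9 + 4 = 18
G → A → B: 5 + 7 = 12
G → A → D → B: 5 + 8 + 3 = 16
The minimum is 11.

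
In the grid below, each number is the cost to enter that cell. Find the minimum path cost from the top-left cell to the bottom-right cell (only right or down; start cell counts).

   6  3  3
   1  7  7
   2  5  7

Cheapest: (0,0) (1,0) (2,0) (2,1) (2,2)
  6 + 1 + 2 + 5 + 7 = 21
(Top row then right column would cost 26.)

21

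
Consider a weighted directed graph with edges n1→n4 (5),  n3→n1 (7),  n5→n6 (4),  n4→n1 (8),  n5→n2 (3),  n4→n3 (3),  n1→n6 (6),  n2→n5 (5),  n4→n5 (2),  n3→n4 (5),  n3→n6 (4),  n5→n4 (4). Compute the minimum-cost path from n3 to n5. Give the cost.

7

Candidate routes:
n3→n1→n4→n5: 7 + 5 + 2 = 14
n3→n4→n5: 5 + 2 = 7
Best route has total 7.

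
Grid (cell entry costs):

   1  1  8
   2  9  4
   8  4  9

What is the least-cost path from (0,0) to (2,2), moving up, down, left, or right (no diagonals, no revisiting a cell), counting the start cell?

23

Best path: r0c0 r0c1 r0c2 r1c2 r2c2
Cost: 1 + 1 + 8 + 4 + 9 = 23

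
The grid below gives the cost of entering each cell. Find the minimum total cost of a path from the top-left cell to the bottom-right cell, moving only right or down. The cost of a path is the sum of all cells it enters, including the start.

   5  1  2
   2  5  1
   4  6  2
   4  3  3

14

Path (0,0)→(0,1)→(0,2)→(1,2)→(2,2)→(3,2): 5 + 1 + 2 + 1 + 2 + 3 = 14.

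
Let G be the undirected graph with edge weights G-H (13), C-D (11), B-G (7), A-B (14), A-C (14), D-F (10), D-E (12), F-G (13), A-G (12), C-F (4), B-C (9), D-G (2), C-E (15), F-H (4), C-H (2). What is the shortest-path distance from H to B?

11

Checking several routes:
H → C → B: 2 + 9 = 11
H → F → C → B: 4 + 4 + 9 = 17
H → G → B: 13 + 7 = 20
Shortest: 11.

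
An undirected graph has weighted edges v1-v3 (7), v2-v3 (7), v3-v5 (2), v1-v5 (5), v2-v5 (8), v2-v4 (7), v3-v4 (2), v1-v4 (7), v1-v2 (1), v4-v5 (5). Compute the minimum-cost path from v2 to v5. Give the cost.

6

Some routes from v2 to v5:
v2 - v1 - v3 - v5: 1 + 7 + 2 = 10
v2 - v5: 8
v2 - v1 - v5: 1 + 5 = 6
v2 - v3 - v5: 7 + 2 = 9
Shortest: 6.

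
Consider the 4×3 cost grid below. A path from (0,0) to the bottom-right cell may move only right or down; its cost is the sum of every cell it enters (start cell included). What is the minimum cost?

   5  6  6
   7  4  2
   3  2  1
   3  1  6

Path (0,0) → (0,1) → (1,1) → (1,2) → (2,2) → (3,2): 5 + 6 + 4 + 2 + 1 + 6 = 24.
(Top row then right column would cost 26.)

24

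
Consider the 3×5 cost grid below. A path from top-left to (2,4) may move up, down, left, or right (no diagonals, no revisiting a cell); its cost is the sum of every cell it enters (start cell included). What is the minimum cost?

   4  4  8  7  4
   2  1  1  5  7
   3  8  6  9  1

Best path: (0,0) (1,0) (1,1) (1,2) (1,3) (1,4) (2,4)
Cost: 4 + 2 + 1 + 1 + 5 + 7 + 1 = 21

21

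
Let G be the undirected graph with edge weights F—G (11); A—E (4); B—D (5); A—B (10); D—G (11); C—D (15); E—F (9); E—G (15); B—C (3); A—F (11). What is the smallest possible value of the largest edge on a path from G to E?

11

A few of the G→E routes:
G-D-B-A-F-E: max(11, 5, 10, 11, 9) = 11
G-D-B-A-E: max(11, 5, 10, 4) = 11
G-F-E: max(11, 9) = 11
The minimum achievable maximum is 11.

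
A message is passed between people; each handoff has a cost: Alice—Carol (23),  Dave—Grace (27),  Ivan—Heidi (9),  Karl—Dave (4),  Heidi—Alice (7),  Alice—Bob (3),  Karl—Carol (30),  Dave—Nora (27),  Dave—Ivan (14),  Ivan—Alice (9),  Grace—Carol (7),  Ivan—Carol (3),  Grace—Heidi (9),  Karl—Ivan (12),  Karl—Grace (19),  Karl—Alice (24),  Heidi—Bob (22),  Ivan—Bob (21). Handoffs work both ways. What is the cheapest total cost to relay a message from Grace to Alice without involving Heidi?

19

Checking several routes:
Grace-Carol-Ivan-Alice: 7 + 3 + 9 = 19
Grace-Carol-Alice: 7 + 23 = 30
Grace-Karl-Ivan-Alice: 19 + 12 + 9 = 40
Grace-Carol-Ivan-Bob-Alice: 7 + 3 + 21 + 3 = 34
The minimum is 19.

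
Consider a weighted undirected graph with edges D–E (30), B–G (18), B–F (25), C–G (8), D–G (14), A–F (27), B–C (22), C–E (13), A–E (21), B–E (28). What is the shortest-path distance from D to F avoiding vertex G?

Paths from D to F avoiding G:
D→E→C→B→F: 30 + 13 + 22 + 25 = 90
D→E→B→F: 30 + 28 + 25 = 83
D→E→A→F: 30 + 21 + 27 = 78
The minimum is 78.

78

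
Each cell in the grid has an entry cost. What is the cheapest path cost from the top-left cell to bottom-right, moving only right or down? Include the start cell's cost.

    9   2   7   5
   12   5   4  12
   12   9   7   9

Take (0,0) (0,1) (1,1) (1,2) (2,2) (2,3) for a total of 9 + 2 + 5 + 4 + 7 + 9 = 36.

36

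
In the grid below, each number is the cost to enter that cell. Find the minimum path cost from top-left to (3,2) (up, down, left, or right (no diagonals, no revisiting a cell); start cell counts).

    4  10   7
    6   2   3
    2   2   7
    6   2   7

23

Cheapest: (0,0)→(1,0)→(1,1)→(2,1)→(3,1)→(3,2)
  4 + 6 + 2 + 2 + 2 + 7 = 23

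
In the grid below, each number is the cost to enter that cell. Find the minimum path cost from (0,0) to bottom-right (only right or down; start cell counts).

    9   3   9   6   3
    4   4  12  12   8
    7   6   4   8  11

45

Cheapest: r0c0 r0c1 r1c1 r2c1 r2c2 r2c3 r2c4
  9 + 3 + 4 + 6 + 4 + 8 + 11 = 45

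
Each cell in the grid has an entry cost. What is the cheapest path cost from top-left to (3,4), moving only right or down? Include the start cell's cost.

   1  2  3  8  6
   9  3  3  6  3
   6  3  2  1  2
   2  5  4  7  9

Take (0,0) (0,1) (0,2) (1,2) (2,2) (2,3) (2,4) (3,4) for a total of 1 + 2 + 3 + 3 + 2 + 1 + 2 + 9 = 23.

23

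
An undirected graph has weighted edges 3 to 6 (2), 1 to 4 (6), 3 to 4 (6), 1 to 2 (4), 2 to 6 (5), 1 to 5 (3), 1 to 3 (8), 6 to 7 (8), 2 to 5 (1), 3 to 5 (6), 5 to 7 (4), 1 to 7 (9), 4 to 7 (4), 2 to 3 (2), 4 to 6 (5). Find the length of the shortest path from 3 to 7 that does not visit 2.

10

Comparing a few candidate routes:
3-6-4-7: 2 + 5 + 4 = 11
3-6-7: 2 + 8 = 10
3-5-7: 6 + 4 = 10
3-4-7: 6 + 4 = 10
3-1-5-7: 8 + 3 + 4 = 15
The minimum is 10.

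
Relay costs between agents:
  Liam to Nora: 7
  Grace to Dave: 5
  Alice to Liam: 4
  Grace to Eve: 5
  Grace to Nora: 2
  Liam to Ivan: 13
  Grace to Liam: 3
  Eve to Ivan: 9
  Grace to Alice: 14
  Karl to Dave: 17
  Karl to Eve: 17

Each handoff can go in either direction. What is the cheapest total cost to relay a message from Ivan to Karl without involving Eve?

38

Routes from Ivan to Karl avoiding Eve:
Ivan-Liam-Grace-Dave-Karl: 13 + 3 + 5 + 17 = 38
Ivan-Liam-Nora-Grace-Dave-Karl: 13 + 7 + 2 + 5 + 17 = 44
Ivan-Liam-Alice-Grace-Dave-Karl: 13 + 4 + 14 + 5 + 17 = 53
Best route has total 38.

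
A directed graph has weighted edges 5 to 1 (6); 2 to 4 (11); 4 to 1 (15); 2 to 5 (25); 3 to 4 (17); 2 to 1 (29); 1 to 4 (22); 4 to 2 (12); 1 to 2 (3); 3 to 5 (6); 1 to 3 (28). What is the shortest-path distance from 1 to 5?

28

Paths from 1 to 5:
1→2→5: 3 + 25 = 28
1→3→5: 28 + 6 = 34
1→3→4→2→5: 28 + 17 + 12 + 25 = 82
1→4→2→5: 22 + 12 + 25 = 59
The minimum is 28.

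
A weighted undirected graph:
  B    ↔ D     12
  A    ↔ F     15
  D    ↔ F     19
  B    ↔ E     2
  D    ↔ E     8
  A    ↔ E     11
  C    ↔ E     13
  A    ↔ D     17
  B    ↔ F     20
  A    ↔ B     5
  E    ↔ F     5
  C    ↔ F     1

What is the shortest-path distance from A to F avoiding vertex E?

Candidate routes:
A-D-B-F: 17 + 12 + 20 = 49
A-F: 15
A-B-D-F: 5 + 12 + 19 = 36
A-B-F: 5 + 20 = 25
A-D-F: 17 + 19 = 36
Best route has total 15.

15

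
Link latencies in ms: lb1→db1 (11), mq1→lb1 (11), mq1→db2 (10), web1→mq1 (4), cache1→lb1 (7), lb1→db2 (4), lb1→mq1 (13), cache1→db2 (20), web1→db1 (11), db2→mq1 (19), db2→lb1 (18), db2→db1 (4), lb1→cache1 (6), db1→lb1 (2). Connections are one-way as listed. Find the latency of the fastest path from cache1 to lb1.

Comparing a few candidate routes:
cache1→lb1: 7
cache1→db2→db1→lb1: 20 + 4 + 2 = 26
cache1→db2→lb1: 20 + 18 = 38
The minimum is 7 ms.

7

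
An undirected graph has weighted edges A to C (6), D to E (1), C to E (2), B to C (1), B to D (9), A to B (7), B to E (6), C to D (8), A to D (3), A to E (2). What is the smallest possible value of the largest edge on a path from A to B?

2

A few of the A→B routes:
A - E - C - B: max(2, 2, 1) = 2
A - C - B: max(6, 1) = 6
A - D - E - C - B: max(3, 1, 2, 1) = 3
Smallest bottleneck: 2.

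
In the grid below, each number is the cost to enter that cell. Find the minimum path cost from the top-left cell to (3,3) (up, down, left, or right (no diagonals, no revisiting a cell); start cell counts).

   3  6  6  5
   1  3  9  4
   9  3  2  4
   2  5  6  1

17

Take r0c0 r1c0 r1c1 r2c1 r2c2 r2c3 r3c3 for a total of 3 + 1 + 3 + 3 + 2 + 4 + 1 = 17.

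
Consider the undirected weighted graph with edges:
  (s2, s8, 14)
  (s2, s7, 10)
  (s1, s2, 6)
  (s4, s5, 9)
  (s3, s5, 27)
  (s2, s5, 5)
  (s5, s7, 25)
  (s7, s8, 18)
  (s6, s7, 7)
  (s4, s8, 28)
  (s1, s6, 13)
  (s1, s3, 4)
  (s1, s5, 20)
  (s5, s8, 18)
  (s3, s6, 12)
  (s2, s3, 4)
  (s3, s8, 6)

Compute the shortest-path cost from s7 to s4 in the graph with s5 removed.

Checking several routes:
s7 → s2 → s8 → s4: 10 + 14 + 28 = 52
s7 → s8 → s4: 18 + 28 = 46
s7 → s2 → s3 → s8 → s4: 10 + 4 + 6 + 28 = 48
s7 → s6 → s3 → s8 → s4: 7 + 12 + 6 + 28 = 53
Shortest: 46.

46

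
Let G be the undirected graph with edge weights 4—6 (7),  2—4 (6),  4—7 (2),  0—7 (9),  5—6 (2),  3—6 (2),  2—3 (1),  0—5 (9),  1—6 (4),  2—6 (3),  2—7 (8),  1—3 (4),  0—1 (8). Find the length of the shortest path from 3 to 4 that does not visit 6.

Routes from 3 to 4 avoiding 6:
3-1-0-7-4: 4 + 8 + 9 + 2 = 23
3-2-4: 1 + 6 = 7
3-1-0-7-2-4: 4 + 8 + 9 + 8 + 6 = 35
3-2-7-4: 1 + 8 + 2 = 11
The minimum is 7.

7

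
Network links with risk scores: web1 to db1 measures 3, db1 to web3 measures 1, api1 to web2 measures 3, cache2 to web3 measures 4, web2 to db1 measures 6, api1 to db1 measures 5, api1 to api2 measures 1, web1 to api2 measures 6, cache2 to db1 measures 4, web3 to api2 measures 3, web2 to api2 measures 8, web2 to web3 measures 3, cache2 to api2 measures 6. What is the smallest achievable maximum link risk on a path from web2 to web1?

A few of the web2→web1 routes:
web2 → web3 → db1 → web1: max(3, 1, 3) = 3
web2 → api1 → api2 → web3 → cache2 → db1 → web1: max(3, 1, 3, 4, 4, 3) = 4
web2 → api1 → api2 → web3 → db1 → web1: max(3, 1, 3, 1, 3) = 3
Best route has worst link 3.

3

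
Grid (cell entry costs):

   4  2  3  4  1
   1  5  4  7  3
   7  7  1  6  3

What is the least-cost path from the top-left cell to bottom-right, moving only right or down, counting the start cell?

20

Best path: r0c0 -> r0c1 -> r0c2 -> r0c3 -> r0c4 -> r1c4 -> r2c4
Cost: 4 + 2 + 3 + 4 + 1 + 3 + 3 = 20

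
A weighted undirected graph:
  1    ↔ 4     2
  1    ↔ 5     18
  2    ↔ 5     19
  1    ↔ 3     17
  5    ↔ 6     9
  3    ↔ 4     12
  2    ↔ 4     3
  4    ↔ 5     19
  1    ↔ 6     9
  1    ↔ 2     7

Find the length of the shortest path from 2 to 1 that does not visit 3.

5

Some routes from 2 to 1 avoiding 3:
2 → 4 → 1: 3 + 2 = 5
2 → 5 → 6 → 1: 19 + 9 + 9 = 37
2 → 1: 7
2 → 5 → 1: 19 + 18 = 37
The minimum is 5.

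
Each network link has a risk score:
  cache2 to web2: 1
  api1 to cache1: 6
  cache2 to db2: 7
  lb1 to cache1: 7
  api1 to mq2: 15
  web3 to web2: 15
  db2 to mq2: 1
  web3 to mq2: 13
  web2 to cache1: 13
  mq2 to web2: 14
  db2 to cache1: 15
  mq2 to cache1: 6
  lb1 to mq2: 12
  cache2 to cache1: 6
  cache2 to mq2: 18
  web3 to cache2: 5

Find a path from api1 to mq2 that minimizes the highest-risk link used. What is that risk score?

A few of the api1→mq2 routes:
api1-cache1-cache2-db2-mq2: max(6, 6, 7, 1) = 7
api1-cache1-lb1-mq2: max(6, 7, 12) = 12
api1-cache1-web2-cache2-web3-mq2: max(6, 13, 1, 5, 13) = 13
api1-cache1-mq2: max(6, 6) = 6
The minimum achievable maximum is 6.

6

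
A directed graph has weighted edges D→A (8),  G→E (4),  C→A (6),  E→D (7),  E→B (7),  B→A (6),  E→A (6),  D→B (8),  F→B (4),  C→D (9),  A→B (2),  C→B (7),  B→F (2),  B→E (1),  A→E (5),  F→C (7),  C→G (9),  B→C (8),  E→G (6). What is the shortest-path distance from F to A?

10

Checking several routes:
F-B-E-A: 4 + 1 + 6 = 11
F-C-A: 7 + 6 = 13
F-B-C-A: 4 + 8 + 6 = 18
F-B-E-D-A: 4 + 1 + 7 + 8 = 20
F-C-B-A: 7 + 7 + 6 = 20
F-B-A: 4 + 6 = 10
Best route has total 10.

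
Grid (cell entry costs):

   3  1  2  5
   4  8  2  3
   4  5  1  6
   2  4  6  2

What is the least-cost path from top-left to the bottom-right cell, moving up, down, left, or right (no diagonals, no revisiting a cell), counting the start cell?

Cheapest: [0,0]→[0,1]→[0,2]→[1,2]→[2,2]→[2,3]→[3,3]
  3 + 1 + 2 + 2 + 1 + 6 + 2 = 17

17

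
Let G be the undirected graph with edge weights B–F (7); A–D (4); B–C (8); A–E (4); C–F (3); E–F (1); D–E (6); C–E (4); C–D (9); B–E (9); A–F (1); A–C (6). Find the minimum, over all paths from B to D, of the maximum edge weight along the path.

Some routes from B to D:
B → F → C → A → E → D: max(7, 3, 6, 4, 6) = 7
B → F → C → E → A → D: max(7, 3, 4, 4, 4) = 7
B → F → C → A → D: max(7, 3, 6, 4) = 7
Best route has worst link 7.

7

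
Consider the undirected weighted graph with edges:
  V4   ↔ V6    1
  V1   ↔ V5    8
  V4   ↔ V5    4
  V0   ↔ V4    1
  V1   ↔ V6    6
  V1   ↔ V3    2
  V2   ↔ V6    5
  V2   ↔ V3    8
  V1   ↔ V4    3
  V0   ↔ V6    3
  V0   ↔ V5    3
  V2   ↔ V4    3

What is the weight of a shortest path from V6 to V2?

Comparing a few candidate routes:
V6→V4→V2: 1 + 3 = 4
V6→V2: 5
V6→V1→V4→V2: 6 + 3 + 3 = 12
V6→V0→V4→V2: 3 + 1 + 3 = 7
Best route has total 4.

4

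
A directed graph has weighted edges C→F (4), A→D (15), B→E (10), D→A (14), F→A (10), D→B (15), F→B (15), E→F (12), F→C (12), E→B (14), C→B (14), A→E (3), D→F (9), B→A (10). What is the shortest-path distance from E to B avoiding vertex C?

Candidate routes:
E -> F -> A -> D -> B: 12 + 10 + 15 + 15 = 52
E -> F -> B: 12 + 15 = 27
E -> B: 14
Shortest: 14.

14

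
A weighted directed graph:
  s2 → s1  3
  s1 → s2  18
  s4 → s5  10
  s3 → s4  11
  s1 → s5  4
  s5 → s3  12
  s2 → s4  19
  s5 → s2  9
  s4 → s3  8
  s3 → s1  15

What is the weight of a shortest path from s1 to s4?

27

Candidate routes:
s1→s5→s2→s4: 4 + 9 + 19 = 32
s1→s2→s4: 18 + 19 = 37
s1→s5→s3→s4: 4 + 12 + 11 = 27
Shortest: 27.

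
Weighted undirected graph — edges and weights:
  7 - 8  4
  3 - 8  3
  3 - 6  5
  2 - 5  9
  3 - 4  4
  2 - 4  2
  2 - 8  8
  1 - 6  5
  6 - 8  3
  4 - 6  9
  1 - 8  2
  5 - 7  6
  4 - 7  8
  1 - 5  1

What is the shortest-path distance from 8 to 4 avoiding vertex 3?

Some routes from 8 to 4 avoiding 3:
8→2→4: 8 + 2 = 10
8→6→4: 3 + 9 = 12
8→1→5→2→4: 2 + 1 + 9 + 2 = 14
8→7→4: 4 + 8 = 12
Best route has total 10.

10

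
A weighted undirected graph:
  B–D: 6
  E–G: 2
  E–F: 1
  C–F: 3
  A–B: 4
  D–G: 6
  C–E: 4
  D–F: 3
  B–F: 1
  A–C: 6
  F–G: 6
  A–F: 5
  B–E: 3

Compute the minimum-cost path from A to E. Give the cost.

6

Comparing a few candidate routes:
A-B-F-E: 4 + 1 + 1 = 6
A-F-E: 5 + 1 = 6
A-B-E: 4 + 3 = 7
A-C-F-E: 6 + 3 + 1 = 10
A-F-B-E: 5 + 1 + 3 = 9
Best route has total 6.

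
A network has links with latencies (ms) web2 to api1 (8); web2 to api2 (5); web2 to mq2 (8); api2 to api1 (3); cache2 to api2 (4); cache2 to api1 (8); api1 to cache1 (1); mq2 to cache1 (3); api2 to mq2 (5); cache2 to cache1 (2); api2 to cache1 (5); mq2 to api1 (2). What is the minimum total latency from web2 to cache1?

Comparing a few candidate routes:
web2-api2-cache1: 5 + 5 = 10
web2-api1-cache1: 8 + 1 = 9
web2-api2-api1-cache1: 5 + 3 + 1 = 9
Shortest: 9 ms.

9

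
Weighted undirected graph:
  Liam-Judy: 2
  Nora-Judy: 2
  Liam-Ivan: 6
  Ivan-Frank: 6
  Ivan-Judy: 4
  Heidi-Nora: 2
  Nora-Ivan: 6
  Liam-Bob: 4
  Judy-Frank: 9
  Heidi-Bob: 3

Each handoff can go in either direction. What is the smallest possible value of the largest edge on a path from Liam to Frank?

6

Checking several routes:
Liam -> Judy -> Ivan -> Frank: max(2, 4, 6) = 6
Liam -> Bob -> Heidi -> Nora -> Judy -> Ivan -> Frank: max(4, 3, 2, 2, 4, 6) = 6
Liam -> Ivan -> Frank: max(6, 6) = 6
Liam -> Bob -> Heidi -> Nora -> Ivan -> Frank: max(4, 3, 2, 6, 6) = 6
Best route has worst link 6.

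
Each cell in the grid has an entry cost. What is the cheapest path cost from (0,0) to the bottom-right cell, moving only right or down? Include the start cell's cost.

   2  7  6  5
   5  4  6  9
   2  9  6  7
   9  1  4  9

32

One optimal route is (0,0) → (1,0) → (2,0) → (2,1) → (3,1) → (3,2) → (3,3).
Its cost is 2 + 5 + 2 + 9 + 1 + 4 + 9 = 32.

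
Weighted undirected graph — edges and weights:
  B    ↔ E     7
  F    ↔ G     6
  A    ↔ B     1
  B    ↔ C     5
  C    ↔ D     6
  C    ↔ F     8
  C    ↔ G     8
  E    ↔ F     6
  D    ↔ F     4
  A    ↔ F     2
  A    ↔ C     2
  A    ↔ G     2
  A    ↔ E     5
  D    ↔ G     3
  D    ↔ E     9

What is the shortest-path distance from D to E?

9

Some routes from D to E:
D - C - A - E: 6 + 2 + 5 = 13
D - F - E: 4 + 6 = 10
D - F - A - E: 4 + 2 + 5 = 11
D - E: 9
D - G - A - E: 3 + 2 + 5 = 10
The minimum is 9.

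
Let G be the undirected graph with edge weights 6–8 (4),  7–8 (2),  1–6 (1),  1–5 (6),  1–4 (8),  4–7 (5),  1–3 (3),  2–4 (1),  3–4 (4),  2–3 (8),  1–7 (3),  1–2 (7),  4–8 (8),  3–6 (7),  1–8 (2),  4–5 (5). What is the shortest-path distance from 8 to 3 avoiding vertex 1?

Candidate routes:
8 -> 7 -> 4 -> 2 -> 3: 2 + 5 + 1 + 8 = 16
8 -> 4 -> 3: 8 + 4 = 12
8 -> 6 -> 3: 4 + 7 = 11
8 -> 7 -> 4 -> 3: 2 + 5 + 4 = 11
8 -> 4 -> 2 -> 3: 8 + 1 + 8 = 17
Shortest: 11.

11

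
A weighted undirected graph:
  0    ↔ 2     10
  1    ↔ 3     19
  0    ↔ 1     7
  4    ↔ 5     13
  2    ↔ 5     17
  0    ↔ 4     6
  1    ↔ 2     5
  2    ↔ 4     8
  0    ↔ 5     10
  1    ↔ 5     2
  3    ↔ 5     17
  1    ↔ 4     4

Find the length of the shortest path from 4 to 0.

6

Checking several routes:
4 → 1 → 0: 4 + 7 = 11
4 → 0: 6
4 → 1 → 5 → 0: 4 + 2 + 10 = 16
Shortest: 6.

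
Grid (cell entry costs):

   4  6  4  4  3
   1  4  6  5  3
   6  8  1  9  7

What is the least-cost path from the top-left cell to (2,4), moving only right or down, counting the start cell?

Best path: (0,0)→(1,0)→(1,1)→(1,2)→(1,3)→(1,4)→(2,4)
Cost: 4 + 1 + 4 + 6 + 5 + 3 + 7 = 30
For comparison, the top-then-right route costs 31.

30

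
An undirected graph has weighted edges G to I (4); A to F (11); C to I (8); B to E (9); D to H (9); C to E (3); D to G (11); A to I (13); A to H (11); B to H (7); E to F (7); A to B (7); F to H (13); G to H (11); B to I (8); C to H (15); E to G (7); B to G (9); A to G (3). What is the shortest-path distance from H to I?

Checking several routes:
H - B - I: 7 + 8 = 15
H - A - G - I: 11 + 3 + 4 = 18
H - G - I: 11 + 4 = 15
H - B - G - I: 7 + 9 + 4 = 20
The minimum is 15.

15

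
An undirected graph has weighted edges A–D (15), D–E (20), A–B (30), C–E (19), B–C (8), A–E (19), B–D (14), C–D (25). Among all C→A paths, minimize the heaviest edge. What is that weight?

15

Some routes from C to A:
C → E → A: max(19, 19) = 19
C → E → D → A: max(19, 20, 15) = 20
C → B → D → A: max(8, 14, 15) = 15
Smallest bottleneck: 15.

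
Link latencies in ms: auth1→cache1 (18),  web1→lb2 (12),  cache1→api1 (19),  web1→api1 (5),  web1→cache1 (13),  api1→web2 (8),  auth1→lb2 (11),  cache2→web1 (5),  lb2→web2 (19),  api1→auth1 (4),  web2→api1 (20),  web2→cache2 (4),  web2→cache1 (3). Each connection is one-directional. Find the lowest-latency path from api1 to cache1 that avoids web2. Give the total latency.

22

Paths from api1 to cache1 avoiding web2:
api1 -> auth1 -> cache1: 4 + 18 = 22
The minimum is 22 ms.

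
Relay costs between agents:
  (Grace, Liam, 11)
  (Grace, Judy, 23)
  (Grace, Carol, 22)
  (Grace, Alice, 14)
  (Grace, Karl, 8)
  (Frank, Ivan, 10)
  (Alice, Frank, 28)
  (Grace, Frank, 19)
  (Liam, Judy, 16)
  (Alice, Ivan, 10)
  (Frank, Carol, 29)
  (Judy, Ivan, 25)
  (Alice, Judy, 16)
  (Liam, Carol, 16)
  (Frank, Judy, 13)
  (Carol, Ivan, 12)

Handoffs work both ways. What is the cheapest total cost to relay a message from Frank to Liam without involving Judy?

30

Checking several routes:
Frank → Ivan → Alice → Grace → Liam: 10 + 10 + 14 + 11 = 45
Frank → Ivan → Carol → Liam: 10 + 12 + 16 = 38
Frank → Grace → Liam: 19 + 11 = 30
The minimum is 30.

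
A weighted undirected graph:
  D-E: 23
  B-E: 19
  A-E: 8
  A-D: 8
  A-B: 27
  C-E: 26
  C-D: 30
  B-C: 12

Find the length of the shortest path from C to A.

34

Checking several routes:
C-B-E-A: 12 + 19 + 8 = 39
C-D-A: 30 + 8 = 38
C-E-A: 26 + 8 = 34
Shortest: 34.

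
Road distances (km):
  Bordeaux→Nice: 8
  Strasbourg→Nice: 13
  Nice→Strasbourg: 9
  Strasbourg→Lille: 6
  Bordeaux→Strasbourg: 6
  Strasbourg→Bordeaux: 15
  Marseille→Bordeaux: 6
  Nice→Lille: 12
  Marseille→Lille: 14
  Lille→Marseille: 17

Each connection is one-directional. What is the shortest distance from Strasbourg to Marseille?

Routes from Strasbourg to Marseille:
Strasbourg-Lille-Marseille: 6 + 17 = 23
Strasbourg-Bordeaux-Nice-Lille-Marseille: 15 + 8 + 12 + 17 = 52
Strasbourg-Nice-Lille-Marseille: 13 + 12 + 17 = 42
Shortest: 23 km.

23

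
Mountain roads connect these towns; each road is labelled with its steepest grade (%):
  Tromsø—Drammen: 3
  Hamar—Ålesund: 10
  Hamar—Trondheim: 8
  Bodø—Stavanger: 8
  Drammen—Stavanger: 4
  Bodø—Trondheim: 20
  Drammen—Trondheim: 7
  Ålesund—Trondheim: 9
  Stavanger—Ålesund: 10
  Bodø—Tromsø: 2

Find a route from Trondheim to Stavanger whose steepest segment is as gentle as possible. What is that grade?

Routes from Trondheim to Stavanger:
Trondheim→Drammen→Tromsø→Bodø→Stavanger: max(7, 3, 2, 8) = 8
Trondheim→Bodø→Tromsø→Drammen→Stavanger: max(20, 2, 3, 4) = 20
Trondheim→Hamar→Ålesund→Stavanger: max(8, 10, 10) = 10
Trondheim→Bodø→Stavanger: max(20, 8) = 20
Trondheim→Drammen→Stavanger: max(7, 4) = 7
Trondheim→Ålesund→Stavanger: max(9, 10) = 10
The minimum achievable maximum is 7%.

7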